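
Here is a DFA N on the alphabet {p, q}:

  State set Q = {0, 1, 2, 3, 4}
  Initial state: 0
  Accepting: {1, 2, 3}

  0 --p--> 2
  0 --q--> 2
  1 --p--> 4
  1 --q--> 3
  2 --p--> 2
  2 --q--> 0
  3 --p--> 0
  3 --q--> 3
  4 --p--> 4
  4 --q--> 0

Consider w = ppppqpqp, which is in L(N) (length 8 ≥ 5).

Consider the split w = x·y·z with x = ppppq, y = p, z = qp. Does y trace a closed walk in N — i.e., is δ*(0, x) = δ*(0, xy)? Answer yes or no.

no

Run of N on the first 6 characters of w = p p p p q p:
  step 0: 0  (start)
  step 1: 2  (read p: 0→2)
  step 2: 2  (read p: 2→2)
  step 3: 2  (read p: 2→2)
  step 4: 2  (read p: 2→2)
  step 5: 0  (read q: 2→0)
  step 6: 2  (read p: 0→2)

After x (step 5): 0. After xy (step 6): 2.
They differ (0 ≠ 2), so y is not a cycle from the state after x; this split is not the one the pumping-lemma construction produces, and pumping y need not keep the string in L(N).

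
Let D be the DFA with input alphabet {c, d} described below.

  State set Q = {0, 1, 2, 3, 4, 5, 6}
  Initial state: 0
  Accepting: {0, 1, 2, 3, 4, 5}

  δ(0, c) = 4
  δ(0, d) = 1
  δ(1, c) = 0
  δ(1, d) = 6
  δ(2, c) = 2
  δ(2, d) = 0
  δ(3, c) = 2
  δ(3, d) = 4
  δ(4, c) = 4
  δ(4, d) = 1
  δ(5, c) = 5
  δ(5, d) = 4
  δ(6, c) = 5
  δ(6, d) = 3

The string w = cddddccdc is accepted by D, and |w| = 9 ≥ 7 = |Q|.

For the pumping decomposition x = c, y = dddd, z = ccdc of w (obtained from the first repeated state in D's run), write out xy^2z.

cddddddddccdc

xy^2z = c·dddd·dddd·ccdc = cddddddddccdc.
Reading y = dddd takes D from 4 back to 4, so after x·y·y the machine is still in 4, and z then leads to the accepting state 0. Hence cddddddddccdc ∈ L(D).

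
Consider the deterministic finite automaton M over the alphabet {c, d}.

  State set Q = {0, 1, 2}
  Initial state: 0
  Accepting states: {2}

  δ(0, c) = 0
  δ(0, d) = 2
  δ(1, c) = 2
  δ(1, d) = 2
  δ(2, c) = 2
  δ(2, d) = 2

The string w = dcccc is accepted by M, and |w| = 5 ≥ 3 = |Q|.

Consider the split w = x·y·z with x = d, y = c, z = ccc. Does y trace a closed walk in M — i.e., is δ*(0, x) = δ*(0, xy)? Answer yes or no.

yes

Run of M on the first 2 characters of w = d c:
  step 0: 0  (start)
  step 1: 2  (read d: 0→2)
  step 2: 2  (read c: 2→2)

After x (step 1): 2. After xy (step 2): 2.
They match, so y = c drives M around a cycle from 2 back to itself; pumping y any number of times keeps M in 2 before reading z, and xyⁱz ∈ L(M) for every i ≥ 0.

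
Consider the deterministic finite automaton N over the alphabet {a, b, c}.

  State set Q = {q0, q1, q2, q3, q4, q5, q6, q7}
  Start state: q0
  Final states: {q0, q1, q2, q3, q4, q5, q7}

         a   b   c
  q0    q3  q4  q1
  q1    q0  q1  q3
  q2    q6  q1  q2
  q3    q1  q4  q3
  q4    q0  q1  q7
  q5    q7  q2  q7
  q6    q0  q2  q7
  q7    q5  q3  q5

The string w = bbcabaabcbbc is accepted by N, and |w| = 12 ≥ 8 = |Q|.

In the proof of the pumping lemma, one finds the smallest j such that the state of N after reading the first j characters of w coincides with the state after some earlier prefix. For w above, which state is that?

State sequence: q0 -b-> q4 -b-> q1 -c-> q3 -a-> q1 -b-> q1 -a-> q0 -a-> q3 -b-> q4 -c-> q7 -b-> q3 -b-> q4 -c-> q7
First repeat at step 4: q1 was already visited.

The earliest repeat is at step j = 4: N is in q1, which it already visited at step i = 2.
With |Q| = 8, pigeonhole forces a state repeat no later than step 8; the substring read between the first and second visits to that state can be pumped.

q1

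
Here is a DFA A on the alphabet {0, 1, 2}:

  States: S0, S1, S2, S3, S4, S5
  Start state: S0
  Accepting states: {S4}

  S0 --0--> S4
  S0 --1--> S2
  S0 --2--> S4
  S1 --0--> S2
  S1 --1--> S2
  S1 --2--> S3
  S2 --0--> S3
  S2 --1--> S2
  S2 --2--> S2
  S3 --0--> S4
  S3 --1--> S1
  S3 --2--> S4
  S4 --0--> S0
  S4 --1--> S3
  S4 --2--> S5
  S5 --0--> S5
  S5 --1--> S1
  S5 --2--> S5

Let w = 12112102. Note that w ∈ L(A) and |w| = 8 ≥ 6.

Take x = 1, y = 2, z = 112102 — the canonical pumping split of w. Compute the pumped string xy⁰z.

xy⁰z = xz = 1·112102 = 1112102.
Reading y = 2 takes A from S2 back to S2, so after x the machine is still in S2, and z then leads to the accepting state S4. Hence 1112102 ∈ L(A).

1112102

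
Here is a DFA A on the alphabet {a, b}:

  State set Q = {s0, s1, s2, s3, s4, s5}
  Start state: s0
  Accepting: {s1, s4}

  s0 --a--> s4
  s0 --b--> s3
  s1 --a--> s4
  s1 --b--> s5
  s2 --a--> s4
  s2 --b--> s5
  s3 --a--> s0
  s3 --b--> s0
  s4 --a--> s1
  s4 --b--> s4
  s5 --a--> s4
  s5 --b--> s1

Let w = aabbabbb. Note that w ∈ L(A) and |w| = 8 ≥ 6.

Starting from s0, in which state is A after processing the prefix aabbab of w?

State sequence: s0 -a-> s4 -a-> s1 -b-> s5 -b-> s1 -a-> s4 -b-> s4

After reading 6 characters, A is in state s4.
(This kind of state-tracing is the core of the pumping-lemma construction: with 6 states, pigeonhole forces a repeat within the first 6 steps.)

s4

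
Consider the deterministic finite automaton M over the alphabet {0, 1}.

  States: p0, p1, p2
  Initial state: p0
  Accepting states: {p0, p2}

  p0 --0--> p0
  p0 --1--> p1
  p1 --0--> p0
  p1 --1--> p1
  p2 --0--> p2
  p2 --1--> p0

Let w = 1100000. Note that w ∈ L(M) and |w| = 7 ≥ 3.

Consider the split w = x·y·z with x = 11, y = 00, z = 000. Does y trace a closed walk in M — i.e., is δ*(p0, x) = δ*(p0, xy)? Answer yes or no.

Run of M on the first 4 characters of w = 1 1 0 0:
  step 0: p0  (start)
  step 1: p1  (read 1: p0→p1)
  step 2: p1  (read 1: p1→p1)
  step 3: p0  (read 0: p1→p0)
  step 4: p0  (read 0: p0→p0)

After x (step 2): p1. After xy (step 4): p0.
They differ (p1 ≠ p0), so y is not a cycle from the state after x; this split is not the one the pumping-lemma construction produces, and pumping y need not keep the string in L(M).

no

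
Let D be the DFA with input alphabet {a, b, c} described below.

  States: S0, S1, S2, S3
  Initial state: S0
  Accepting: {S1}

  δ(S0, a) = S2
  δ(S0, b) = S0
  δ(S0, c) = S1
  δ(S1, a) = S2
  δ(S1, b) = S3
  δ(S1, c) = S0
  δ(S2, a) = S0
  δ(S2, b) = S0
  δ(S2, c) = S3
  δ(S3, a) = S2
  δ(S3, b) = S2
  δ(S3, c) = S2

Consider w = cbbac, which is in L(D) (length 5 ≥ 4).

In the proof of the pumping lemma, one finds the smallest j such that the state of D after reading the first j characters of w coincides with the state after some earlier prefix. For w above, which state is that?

S0

Run of D on w = c b b a c:
  step 0: S0  (start)
  step 1: S1  (read c: S0→S1)
  step 2: S3  (read b: S1→S3)
  step 3: S2  (read b: S3→S2)
  step 4: S0  (read a: S2→S0)   ← first repeat (S0 seen earlier)
  step 5: S1  (read c: S0→S1)

The earliest repeat is at step j = 4: D is in S0, which it already visited at step i = 0.
Since D has 4 states, any run of length ≥ 4 visits 4+1 states, so by pigeonhole some state repeats within the first 4 steps — that repeat gives the pumpable loop.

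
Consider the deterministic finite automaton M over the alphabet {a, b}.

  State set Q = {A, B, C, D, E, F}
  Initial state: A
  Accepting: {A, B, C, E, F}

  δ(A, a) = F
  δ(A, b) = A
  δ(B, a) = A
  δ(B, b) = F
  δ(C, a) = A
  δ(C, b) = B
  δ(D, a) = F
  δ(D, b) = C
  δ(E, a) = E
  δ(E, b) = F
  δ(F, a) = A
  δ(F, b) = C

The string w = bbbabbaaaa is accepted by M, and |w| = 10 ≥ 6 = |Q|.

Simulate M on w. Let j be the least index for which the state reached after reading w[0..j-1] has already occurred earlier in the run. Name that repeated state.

Run of M on w = b b b a b b a a a a:
  step 0: A  (start)
  step 1: A  (read b: A→A)   ← first repeat (A seen earlier)
  step 2: A  (read b: A→A)
  step 3: A  (read b: A→A)
  step 4: F  (read a: A→F)
  step 5: C  (read b: F→C)
  step 6: B  (read b: C→B)
  step 7: A  (read a: B→A)
  step 8: F  (read a: A→F)
  step 9: A  (read a: F→A)
  step 10: F  (read a: A→F)

The earliest repeat is at step j = 1: M is in A, which it already visited at step i = 0.
Since M has 6 states, any run of length ≥ 6 visits 6+1 states, so by pigeonhole some state repeats within the first 6 steps — that repeat gives the pumpable loop.

A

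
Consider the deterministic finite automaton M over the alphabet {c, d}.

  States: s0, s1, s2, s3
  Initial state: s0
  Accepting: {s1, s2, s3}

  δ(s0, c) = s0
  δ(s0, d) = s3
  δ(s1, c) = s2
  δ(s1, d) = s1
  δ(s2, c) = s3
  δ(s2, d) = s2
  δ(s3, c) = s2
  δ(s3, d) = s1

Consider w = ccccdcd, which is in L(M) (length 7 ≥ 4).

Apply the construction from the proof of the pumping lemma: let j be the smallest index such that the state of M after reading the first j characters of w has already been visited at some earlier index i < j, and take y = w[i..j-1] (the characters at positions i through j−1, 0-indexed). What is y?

Run of M on w = c c c c d c d:
  step 0: s0  (start)
  step 1: s0  (read c: s0→s0)   ← first repeat (s0 seen earlier)
  step 2: s0  (read c: s0→s0)
  step 3: s0  (read c: s0→s0)
  step 4: s0  (read c: s0→s0)
  step 5: s3  (read d: s0→s3)
  step 6: s2  (read c: s3→s2)
  step 7: s2  (read d: s2→s2)

So i = 0, j = 1, giving x = w[0:0] = ε, y = w[0:1] = c, z = w[1:7] = cccdcd.
Check: |xy| = 1 ≤ 4 and |y| = 1 ≥ 1. Reading y takes M from s0 back to s0, so every xyⁱz is accepted.
With |Q| = 4, pigeonhole forces a state repeat no later than step 4; the substring read between the first and second visits to that state can be pumped.

c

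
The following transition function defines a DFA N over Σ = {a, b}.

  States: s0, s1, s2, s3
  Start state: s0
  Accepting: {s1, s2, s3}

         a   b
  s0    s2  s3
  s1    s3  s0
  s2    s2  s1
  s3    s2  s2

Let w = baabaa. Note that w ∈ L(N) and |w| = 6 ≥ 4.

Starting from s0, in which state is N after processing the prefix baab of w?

s1

Run of N on the first 4 characters of w = b a a b:
  step 0: s0  (start)
  step 1: s3  (read b: s0→s3)
  step 2: s2  (read a: s3→s2)
  step 3: s2  (read a: s2→s2)
  step 4: s1  (read b: s2→s1)

After reading 4 characters, N is in state s1.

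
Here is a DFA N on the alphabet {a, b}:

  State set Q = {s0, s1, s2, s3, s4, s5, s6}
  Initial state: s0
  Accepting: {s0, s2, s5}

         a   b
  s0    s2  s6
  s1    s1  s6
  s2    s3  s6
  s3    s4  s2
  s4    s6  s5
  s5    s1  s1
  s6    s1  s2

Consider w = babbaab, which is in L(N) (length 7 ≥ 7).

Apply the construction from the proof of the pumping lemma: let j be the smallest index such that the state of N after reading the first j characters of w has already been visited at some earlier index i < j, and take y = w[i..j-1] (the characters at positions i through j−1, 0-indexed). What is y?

State sequence: s0 -b-> s6 -a-> s1 -b-> s6 -b-> s2 -a-> s3 -a-> s4 -b-> s5
First repeat at step 3: s6 was already visited.

So i = 1, j = 3, giving x = w[0:1] = b, y = w[1:3] = ab, z = w[3:7] = baab.
Check: |xy| = 3 ≤ 7 and |y| = 2 ≥ 1. Reading y takes N from s6 back to s6, so every xyⁱz is accepted.
Since N has 7 states, any run of length ≥ 7 visits 7+1 states, so by pigeonhole some state repeats within the first 7 steps — that repeat gives the pumpable loop.

ab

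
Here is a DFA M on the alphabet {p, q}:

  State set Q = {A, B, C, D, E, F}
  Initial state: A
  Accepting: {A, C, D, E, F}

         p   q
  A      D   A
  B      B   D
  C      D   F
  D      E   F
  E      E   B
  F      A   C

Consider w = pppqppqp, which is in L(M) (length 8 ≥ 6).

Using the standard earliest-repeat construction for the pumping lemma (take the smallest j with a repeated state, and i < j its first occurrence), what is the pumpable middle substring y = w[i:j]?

p

State sequence: A -p-> D -p-> E -p-> E -q-> B -p-> B -p-> B -q-> D -p-> E
First repeat at step 3: E was already visited.

So i = 2, j = 3, giving x = w[0:2] = pp, y = w[2:3] = p, z = w[3:8] = qppqp.
Check: |xy| = 3 ≤ 6 and |y| = 1 ≥ 1. Reading y takes M from E back to E, so every xyⁱz is accepted.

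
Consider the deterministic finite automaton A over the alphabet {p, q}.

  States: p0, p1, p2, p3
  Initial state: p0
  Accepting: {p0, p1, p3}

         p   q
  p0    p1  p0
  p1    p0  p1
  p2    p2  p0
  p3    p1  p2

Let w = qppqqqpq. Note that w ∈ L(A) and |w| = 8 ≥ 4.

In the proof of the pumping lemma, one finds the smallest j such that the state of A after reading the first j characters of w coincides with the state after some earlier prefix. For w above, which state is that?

p0

Run of A on w = q p p q q q p q:
  step 0: p0  (start)
  step 1: p0  (read q: p0→p0)   ← first repeat (p0 seen earlier)
  step 2: p1  (read p: p0→p1)
  step 3: p0  (read p: p1→p0)
  step 4: p0  (read q: p0→p0)
  step 5: p0  (read q: p0→p0)
  step 6: p0  (read q: p0→p0)
  step 7: p1  (read p: p0→p1)
  step 8: p1  (read q: p1→p1)

The earliest repeat is at step j = 1: A is in p0, which it already visited at step i = 0.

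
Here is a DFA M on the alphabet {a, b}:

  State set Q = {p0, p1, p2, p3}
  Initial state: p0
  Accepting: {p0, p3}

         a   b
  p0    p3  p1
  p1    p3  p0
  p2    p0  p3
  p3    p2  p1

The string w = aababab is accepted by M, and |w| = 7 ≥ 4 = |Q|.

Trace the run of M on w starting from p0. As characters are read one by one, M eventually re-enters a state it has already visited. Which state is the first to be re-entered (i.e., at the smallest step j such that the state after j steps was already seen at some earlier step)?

State sequence: p0 -a-> p3 -a-> p2 -b-> p3 -a-> p2 -b-> p3 -a-> p2 -b-> p3
First repeat at step 3: p3 was already visited.

The earliest repeat is at step j = 3: M is in p3, which it already visited at step i = 1.
The DFA has 4 states, so the proof of the pumping lemma guarantees a repeated state among the first 4+1 visited; the segment between the two visits is the pumpable y.

p3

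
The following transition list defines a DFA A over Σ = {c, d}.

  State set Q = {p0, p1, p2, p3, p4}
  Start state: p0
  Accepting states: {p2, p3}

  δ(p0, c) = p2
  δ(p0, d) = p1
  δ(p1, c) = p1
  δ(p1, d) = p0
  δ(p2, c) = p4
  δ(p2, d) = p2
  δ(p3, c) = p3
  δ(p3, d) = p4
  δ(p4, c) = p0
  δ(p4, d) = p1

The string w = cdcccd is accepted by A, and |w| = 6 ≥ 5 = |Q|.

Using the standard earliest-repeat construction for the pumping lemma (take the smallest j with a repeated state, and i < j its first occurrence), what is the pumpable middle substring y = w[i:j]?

State sequence: p0 -c-> p2 -d-> p2 -c-> p4 -c-> p0 -c-> p2 -d-> p2
First repeat at step 2: p2 was already visited.

So i = 1, j = 2, giving x = w[0:1] = c, y = w[1:2] = d, z = w[2:6] = cccd.
Check: |xy| = 2 ≤ 5 and |y| = 1 ≥ 1. Reading y takes A from p2 back to p2, so every xyⁱz is accepted.

d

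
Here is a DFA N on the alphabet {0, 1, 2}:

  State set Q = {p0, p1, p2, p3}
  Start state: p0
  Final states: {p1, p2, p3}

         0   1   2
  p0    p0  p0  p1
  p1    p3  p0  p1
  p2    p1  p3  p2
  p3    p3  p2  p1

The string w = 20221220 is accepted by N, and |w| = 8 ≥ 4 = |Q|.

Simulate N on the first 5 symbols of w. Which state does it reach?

p0

State sequence: p0 -2-> p1 -0-> p3 -2-> p1 -2-> p1 -1-> p0

After reading 5 characters, N is in state p0.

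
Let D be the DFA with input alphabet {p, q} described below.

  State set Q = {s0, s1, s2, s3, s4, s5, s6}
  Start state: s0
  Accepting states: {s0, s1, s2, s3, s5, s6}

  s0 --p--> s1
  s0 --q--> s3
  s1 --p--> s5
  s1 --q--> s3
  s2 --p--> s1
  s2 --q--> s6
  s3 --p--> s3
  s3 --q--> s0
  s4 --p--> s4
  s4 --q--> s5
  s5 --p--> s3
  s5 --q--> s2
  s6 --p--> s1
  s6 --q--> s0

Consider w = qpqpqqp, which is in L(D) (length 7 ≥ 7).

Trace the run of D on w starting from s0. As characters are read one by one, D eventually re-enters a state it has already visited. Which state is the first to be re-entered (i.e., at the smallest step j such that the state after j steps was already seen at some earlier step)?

Run of D on w = q p q p q q p:
  step 0: s0  (start)
  step 1: s3  (read q: s0→s3)
  step 2: s3  (read p: s3→s3)   ← first repeat (s3 seen earlier)
  step 3: s0  (read q: s3→s0)
  step 4: s1  (read p: s0→s1)
  step 5: s3  (read q: s1→s3)
  step 6: s0  (read q: s3→s0)
  step 7: s1  (read p: s0→s1)

The earliest repeat is at step j = 2: D is in s3, which it already visited at step i = 1.
Since D has 7 states, any run of length ≥ 7 visits 7+1 states, so by pigeonhole some state repeats within the first 7 steps — that repeat gives the pumpable loop.

s3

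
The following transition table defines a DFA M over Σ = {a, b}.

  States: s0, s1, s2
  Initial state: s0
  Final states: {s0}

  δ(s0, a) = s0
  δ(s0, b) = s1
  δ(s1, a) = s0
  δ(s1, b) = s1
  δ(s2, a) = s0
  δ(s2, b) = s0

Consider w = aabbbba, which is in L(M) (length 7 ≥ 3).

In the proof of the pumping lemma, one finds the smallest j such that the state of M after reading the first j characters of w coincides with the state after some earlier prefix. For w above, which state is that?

s0

Run of M on w = a a b b b b a:
  step 0: s0  (start)
  step 1: s0  (read a: s0→s0)   ← first repeat (s0 seen earlier)
  step 2: s0  (read a: s0→s0)
  step 3: s1  (read b: s0→s1)
  step 4: s1  (read b: s1→s1)
  step 5: s1  (read b: s1→s1)
  step 6: s1  (read b: s1→s1)
  step 7: s0  (read a: s1→s0)

The earliest repeat is at step j = 1: M is in s0, which it already visited at step i = 0.
Since M has 3 states, any run of length ≥ 3 visits 3+1 states, so by pigeonhole some state repeats within the first 3 steps — that repeat gives the pumpable loop.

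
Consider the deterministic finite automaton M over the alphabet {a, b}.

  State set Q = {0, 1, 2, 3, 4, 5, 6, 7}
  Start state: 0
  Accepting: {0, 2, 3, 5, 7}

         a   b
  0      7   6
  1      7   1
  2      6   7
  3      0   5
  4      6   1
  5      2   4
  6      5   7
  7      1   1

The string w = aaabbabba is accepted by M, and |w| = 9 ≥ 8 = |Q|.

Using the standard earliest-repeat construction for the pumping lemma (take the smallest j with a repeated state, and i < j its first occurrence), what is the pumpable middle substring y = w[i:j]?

aa

Run of M on w = a a a b b a b b a:
  step 0: 0  (start)
  step 1: 7  (read a: 0→7)
  step 2: 1  (read a: 7→1)
  step 3: 7  (read a: 1→7)   ← first repeat (7 seen earlier)
  step 4: 1  (read b: 7→1)
  step 5: 1  (read b: 1→1)
  step 6: 7  (read a: 1→7)
  step 7: 1  (read b: 7→1)
  step 8: 1  (read b: 1→1)
  step 9: 7  (read a: 1→7)

So i = 1, j = 3, giving x = w[0:1] = a, y = w[1:3] = aa, z = w[3:9] = bbabba.
Check: |xy| = 3 ≤ 8 and |y| = 2 ≥ 1. Reading y takes M from 7 back to 7, so every xyⁱz is accepted.
Since M has 8 states, any run of length ≥ 8 visits 8+1 states, so by pigeonhole some state repeats within the first 8 steps — that repeat gives the pumpable loop.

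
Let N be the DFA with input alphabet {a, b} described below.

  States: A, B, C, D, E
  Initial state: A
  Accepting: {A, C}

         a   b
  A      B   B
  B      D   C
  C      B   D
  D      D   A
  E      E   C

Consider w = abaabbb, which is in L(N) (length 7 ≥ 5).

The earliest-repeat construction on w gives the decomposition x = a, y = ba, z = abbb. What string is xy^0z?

aabbb

xy⁰z = xz = a·abbb = aabbb.
Reading y = ba takes N from B back to B, so after x the machine is still in B, and z then leads to the accepting state C. Hence aabbb ∈ L(N).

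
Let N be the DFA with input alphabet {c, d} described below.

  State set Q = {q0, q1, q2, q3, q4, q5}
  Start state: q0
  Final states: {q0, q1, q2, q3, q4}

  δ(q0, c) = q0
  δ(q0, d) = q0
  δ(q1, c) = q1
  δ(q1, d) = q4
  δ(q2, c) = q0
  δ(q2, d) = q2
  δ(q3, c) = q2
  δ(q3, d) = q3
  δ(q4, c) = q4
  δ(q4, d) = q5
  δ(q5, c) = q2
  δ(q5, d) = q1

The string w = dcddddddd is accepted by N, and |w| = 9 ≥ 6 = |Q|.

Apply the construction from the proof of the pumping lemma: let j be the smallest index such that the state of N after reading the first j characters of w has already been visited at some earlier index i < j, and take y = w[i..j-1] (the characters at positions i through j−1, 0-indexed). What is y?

State sequence: q0 -d-> q0 -c-> q0 -d-> q0 -d-> q0 -d-> q0 -d-> q0 -d-> q0 -d-> q0 -d-> q0
First repeat at step 1: q0 was already visited.

So i = 0, j = 1, giving x = w[0:0] = ε, y = w[0:1] = d, z = w[1:9] = cddddddd.
Check: |xy| = 1 ≤ 6 and |y| = 1 ≥ 1. Reading y takes N from q0 back to q0, so every xyⁱz is accepted.
Pumping length from the standard proof: p = 6 (the number of states). The repeated state found above gives |xy| = j ≤ 6 and |y| = j − i ≥ 1.

d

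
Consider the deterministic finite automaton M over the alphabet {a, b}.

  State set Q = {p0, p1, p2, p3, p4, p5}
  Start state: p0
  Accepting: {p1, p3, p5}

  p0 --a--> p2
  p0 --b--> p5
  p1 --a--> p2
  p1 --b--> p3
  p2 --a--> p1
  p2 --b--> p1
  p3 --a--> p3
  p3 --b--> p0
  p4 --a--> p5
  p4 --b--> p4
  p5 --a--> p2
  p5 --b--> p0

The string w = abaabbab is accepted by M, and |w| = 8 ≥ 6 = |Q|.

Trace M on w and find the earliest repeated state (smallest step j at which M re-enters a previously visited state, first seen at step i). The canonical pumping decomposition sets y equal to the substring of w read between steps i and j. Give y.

ba

State sequence: p0 -a-> p2 -b-> p1 -a-> p2 -a-> p1 -b-> p3 -b-> p0 -a-> p2 -b-> p1
First repeat at step 3: p2 was already visited.

So i = 1, j = 3, giving x = w[0:1] = a, y = w[1:3] = ba, z = w[3:8] = abbab.
Check: |xy| = 3 ≤ 6 and |y| = 2 ≥ 1. Reading y takes M from p2 back to p2, so every xyⁱz is accepted.
Since M has 6 states, any run of length ≥ 6 visits 6+1 states, so by pigeonhole some state repeats within the first 6 steps — that repeat gives the pumpable loop.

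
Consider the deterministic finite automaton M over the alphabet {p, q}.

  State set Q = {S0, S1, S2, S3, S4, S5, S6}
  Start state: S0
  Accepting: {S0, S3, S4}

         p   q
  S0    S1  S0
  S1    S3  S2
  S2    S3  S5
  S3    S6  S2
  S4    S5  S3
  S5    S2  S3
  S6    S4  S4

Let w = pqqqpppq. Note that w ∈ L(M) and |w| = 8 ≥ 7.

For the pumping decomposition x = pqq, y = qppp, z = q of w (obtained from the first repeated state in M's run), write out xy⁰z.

pqqq

xy⁰z = xz = pqq·q = pqqq.
Reading y = qppp takes M from S5 back to S5, so after x the machine is still in S5, and z then leads to the accepting state S3. Hence pqqq ∈ L(M).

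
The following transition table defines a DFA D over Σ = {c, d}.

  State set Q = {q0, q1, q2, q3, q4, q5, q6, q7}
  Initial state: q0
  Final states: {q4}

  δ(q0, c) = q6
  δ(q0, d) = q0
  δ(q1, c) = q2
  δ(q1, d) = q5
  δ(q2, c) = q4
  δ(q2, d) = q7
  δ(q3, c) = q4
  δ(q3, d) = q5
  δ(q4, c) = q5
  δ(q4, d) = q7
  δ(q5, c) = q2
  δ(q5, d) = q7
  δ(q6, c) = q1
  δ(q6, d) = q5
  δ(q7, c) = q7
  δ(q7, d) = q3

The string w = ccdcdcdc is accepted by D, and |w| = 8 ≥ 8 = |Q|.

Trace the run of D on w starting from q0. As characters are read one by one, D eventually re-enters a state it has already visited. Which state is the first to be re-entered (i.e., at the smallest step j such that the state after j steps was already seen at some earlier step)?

Run of D on w = c c d c d c d c:
  step 0: q0  (start)
  step 1: q6  (read c: q0→q6)
  step 2: q1  (read c: q6→q1)
  step 3: q5  (read d: q1→q5)
  step 4: q2  (read c: q5→q2)
  step 5: q7  (read d: q2→q7)
  step 6: q7  (read c: q7→q7)   ← first repeat (q7 seen earlier)
  step 7: q3  (read d: q7→q3)
  step 8: q4  (read c: q3→q4)

The earliest repeat is at step j = 6: D is in q7, which it already visited at step i = 5.
With |Q| = 8, pigeonhole forces a state repeat no later than step 8; the substring read between the first and second visits to that state can be pumped.

q7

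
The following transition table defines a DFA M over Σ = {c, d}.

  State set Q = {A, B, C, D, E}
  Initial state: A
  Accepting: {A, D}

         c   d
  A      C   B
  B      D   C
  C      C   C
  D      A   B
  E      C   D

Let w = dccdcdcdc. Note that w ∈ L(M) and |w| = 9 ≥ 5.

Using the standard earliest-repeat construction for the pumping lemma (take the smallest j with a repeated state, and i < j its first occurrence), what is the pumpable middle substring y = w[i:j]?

State sequence: A -d-> B -c-> D -c-> A -d-> B -c-> D -d-> B -c-> D -d-> B -c-> D
First repeat at step 3: A was already visited.

So i = 0, j = 3, giving x = w[0:0] = ε, y = w[0:3] = dcc, z = w[3:9] = dcdcdc.
Check: |xy| = 3 ≤ 5 and |y| = 3 ≥ 1. Reading y takes M from A back to A, so every xyⁱz is accepted.
Pumping length from the standard proof: p = 5 (the number of states). The repeated state found above gives |xy| = j ≤ 5 and |y| = j − i ≥ 1.

dcc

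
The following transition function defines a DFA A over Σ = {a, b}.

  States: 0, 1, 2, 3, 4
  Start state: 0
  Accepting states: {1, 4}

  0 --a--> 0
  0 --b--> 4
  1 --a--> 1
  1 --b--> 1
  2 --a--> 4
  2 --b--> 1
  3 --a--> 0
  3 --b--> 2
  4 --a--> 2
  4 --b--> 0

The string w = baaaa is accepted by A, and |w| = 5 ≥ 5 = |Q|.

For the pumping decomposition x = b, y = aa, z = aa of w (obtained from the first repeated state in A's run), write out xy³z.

xy^3z = b·aa·aa·aa·aa = baaaaaaaa.
Reading y = aa takes A from 4 back to 4, so after x·y·y·y the machine is still in 4, and z then leads to the accepting state 4. Hence baaaaaaaa ∈ L(A).

baaaaaaaa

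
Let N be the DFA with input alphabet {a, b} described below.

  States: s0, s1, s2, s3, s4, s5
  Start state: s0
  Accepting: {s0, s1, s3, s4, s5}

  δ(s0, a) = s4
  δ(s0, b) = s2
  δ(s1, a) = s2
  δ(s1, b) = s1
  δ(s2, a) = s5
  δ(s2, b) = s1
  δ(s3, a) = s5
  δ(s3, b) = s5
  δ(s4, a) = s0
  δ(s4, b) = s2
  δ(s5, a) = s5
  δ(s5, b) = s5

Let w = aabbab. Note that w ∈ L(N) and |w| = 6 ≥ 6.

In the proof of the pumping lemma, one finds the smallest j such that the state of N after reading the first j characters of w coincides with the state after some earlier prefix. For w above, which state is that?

Run of N on w = a a b b a b:
  step 0: s0  (start)
  step 1: s4  (read a: s0→s4)
  step 2: s0  (read a: s4→s0)   ← first repeat (s0 seen earlier)
  step 3: s2  (read b: s0→s2)
  step 4: s1  (read b: s2→s1)
  step 5: s2  (read a: s1→s2)
  step 6: s1  (read b: s2→s1)

The earliest repeat is at step j = 2: N is in s0, which it already visited at step i = 0.
The DFA has 6 states, so the proof of the pumping lemma guarantees a repeated state among the first 6+1 visited; the segment between the two visits is the pumpable y.

s0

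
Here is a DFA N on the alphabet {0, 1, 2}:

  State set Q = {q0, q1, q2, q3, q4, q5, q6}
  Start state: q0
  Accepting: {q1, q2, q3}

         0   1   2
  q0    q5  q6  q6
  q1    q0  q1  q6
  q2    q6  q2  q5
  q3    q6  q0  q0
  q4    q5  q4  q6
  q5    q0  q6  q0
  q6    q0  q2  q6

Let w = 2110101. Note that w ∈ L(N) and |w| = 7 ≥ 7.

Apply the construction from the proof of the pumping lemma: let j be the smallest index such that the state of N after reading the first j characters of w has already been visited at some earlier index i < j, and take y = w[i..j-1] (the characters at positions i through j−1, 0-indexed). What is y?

1

Run of N on w = 2 1 1 0 1 0 1:
  step 0: q0  (start)
  step 1: q6  (read 2: q0→q6)
  step 2: q2  (read 1: q6→q2)
  step 3: q2  (read 1: q2→q2)   ← first repeat (q2 seen earlier)
  step 4: q6  (read 0: q2→q6)
  step 5: q2  (read 1: q6→q2)
  step 6: q6  (read 0: q2→q6)
  step 7: q2  (read 1: q6→q2)

So i = 2, j = 3, giving x = w[0:2] = 21, y = w[2:3] = 1, z = w[3:7] = 0101.
Check: |xy| = 3 ≤ 7 and |y| = 1 ≥ 1. Reading y takes N from q2 back to q2, so every xyⁱz is accepted.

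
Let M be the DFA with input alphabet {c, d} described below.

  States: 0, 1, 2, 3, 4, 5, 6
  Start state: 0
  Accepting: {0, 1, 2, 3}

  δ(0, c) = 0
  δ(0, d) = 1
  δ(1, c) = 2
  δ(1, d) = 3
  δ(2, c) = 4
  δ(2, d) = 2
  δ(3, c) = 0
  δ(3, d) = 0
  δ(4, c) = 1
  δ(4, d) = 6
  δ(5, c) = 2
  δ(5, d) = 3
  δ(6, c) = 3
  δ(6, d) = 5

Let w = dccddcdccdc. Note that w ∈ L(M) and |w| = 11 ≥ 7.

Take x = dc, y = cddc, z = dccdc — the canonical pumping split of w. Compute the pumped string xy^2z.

xy^2z = dc·cddc·cddc·dccdc = dccddccddcdccdc.
Reading y = cddc takes M from 2 back to 2, so after x·y·y the machine is still in 2, and z then leads to the accepting state 0. Hence dccddccddcdccdc ∈ L(M).

dccddccddcdccdc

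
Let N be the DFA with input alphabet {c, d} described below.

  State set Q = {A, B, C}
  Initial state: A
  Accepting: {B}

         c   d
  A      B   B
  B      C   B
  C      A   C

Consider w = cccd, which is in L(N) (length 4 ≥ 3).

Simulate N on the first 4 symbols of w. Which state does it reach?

Run of N on the first 4 characters of w = c c c d:
  step 0: A  (start)
  step 1: B  (read c: A→B)
  step 2: C  (read c: B→C)
  step 3: A  (read c: C→A)
  step 4: B  (read d: A→B)

After reading 4 characters, N is in state B.
(This kind of state-tracing is the core of the pumping-lemma construction: with 3 states, pigeonhole forces a repeat within the first 3 steps.)

B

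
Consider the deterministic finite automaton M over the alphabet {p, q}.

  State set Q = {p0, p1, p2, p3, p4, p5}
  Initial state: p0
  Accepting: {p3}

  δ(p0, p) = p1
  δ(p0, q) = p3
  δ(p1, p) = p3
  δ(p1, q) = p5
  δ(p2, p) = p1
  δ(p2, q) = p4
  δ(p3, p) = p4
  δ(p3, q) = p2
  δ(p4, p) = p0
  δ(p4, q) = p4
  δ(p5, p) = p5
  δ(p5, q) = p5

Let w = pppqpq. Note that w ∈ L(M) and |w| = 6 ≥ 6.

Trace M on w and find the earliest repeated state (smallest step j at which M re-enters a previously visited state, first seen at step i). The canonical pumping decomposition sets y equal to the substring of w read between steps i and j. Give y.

q

Run of M on w = p p p q p q:
  step 0: p0  (start)
  step 1: p1  (read p: p0→p1)
  step 2: p3  (read p: p1→p3)
  step 3: p4  (read p: p3→p4)
  step 4: p4  (read q: p4→p4)   ← first repeat (p4 seen earlier)
  step 5: p0  (read p: p4→p0)
  step 6: p3  (read q: p0→p3)

So i = 3, j = 4, giving x = w[0:3] = ppp, y = w[3:4] = q, z = w[4:6] = pq.
Check: |xy| = 4 ≤ 6 and |y| = 1 ≥ 1. Reading y takes M from p4 back to p4, so every xyⁱz is accepted.
Pumping length from the standard proof: p = 6 (the number of states). The repeated state found above gives |xy| = j ≤ 6 and |y| = j − i ≥ 1.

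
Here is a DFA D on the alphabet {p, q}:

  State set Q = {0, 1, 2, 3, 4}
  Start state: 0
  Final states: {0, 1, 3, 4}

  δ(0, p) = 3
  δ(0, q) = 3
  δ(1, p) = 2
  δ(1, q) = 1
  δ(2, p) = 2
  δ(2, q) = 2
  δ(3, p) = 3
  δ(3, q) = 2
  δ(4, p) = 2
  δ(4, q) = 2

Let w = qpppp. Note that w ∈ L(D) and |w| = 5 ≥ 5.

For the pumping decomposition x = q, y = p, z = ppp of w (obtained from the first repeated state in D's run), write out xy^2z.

qppppp

xy^2z = q·p·p·ppp = qppppp.
Reading y = p takes D from 3 back to 3, so after x·y·y the machine is still in 3, and z then leads to the accepting state 3. Hence qppppp ∈ L(D).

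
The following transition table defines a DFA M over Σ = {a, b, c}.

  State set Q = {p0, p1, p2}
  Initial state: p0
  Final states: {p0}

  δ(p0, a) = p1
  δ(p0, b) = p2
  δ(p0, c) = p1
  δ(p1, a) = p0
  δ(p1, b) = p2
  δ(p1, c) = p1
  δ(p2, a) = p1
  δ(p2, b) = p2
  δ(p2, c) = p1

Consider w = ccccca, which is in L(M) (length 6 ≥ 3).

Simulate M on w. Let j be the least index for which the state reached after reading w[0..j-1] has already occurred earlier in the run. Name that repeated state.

State sequence: p0 -c-> p1 -c-> p1 -c-> p1 -c-> p1 -c-> p1 -a-> p0
First repeat at step 2: p1 was already visited.

The earliest repeat is at step j = 2: M is in p1, which it already visited at step i = 1.
Since M has 3 states, any run of length ≥ 3 visits 3+1 states, so by pigeonhole some state repeats within the first 3 steps — that repeat gives the pumpable loop.

p1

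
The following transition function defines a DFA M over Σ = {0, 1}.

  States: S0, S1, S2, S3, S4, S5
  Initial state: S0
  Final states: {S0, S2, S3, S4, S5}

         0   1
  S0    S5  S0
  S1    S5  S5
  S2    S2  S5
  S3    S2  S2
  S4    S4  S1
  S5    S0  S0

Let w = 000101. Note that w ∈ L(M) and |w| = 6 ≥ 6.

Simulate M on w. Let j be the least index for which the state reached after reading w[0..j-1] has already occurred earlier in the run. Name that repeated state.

Run of M on w = 0 0 0 1 0 1:
  step 0: S0  (start)
  step 1: S5  (read 0: S0→S5)
  step 2: S0  (read 0: S5→S0)   ← first repeat (S0 seen earlier)
  step 3: S5  (read 0: S0→S5)
  step 4: S0  (read 1: S5→S0)
  step 5: S5  (read 0: S0→S5)
  step 6: S0  (read 1: S5→S0)

The earliest repeat is at step j = 2: M is in S0, which it already visited at step i = 0.
The DFA has 6 states, so the proof of the pumping lemma guarantees a repeated state among the first 6+1 visited; the segment between the two visits is the pumpable y.

S0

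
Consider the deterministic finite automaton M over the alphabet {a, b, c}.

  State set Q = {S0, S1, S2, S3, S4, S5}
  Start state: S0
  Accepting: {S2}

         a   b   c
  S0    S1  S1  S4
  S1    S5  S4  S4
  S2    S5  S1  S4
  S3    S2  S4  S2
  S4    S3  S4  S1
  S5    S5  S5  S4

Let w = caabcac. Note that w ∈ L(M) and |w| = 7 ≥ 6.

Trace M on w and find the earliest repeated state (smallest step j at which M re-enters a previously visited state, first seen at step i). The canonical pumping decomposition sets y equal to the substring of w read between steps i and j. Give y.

Run of M on w = c a a b c a c:
  step 0: S0  (start)
  step 1: S4  (read c: S0→S4)
  step 2: S3  (read a: S4→S3)
  step 3: S2  (read a: S3→S2)
  step 4: S1  (read b: S2→S1)
  step 5: S4  (read c: S1→S4)   ← first repeat (S4 seen earlier)
  step 6: S3  (read a: S4→S3)
  step 7: S2  (read c: S3→S2)

So i = 1, j = 5, giving x = w[0:1] = c, y = w[1:5] = aabc, z = w[5:7] = ac.
Check: |xy| = 5 ≤ 6 and |y| = 4 ≥ 1. Reading y takes M from S4 back to S4, so every xyⁱz is accepted.
With |Q| = 6, pigeonhole forces a state repeat no later than step 6; the substring read between the first and second visits to that state can be pumped.

aabc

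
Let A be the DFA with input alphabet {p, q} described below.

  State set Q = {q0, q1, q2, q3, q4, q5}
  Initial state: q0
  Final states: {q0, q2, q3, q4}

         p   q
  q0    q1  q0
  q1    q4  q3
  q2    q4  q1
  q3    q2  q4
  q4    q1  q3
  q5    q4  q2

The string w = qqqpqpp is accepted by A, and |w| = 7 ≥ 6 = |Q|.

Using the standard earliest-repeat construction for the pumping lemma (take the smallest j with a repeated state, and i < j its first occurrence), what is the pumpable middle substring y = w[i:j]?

State sequence: q0 -q-> q0 -q-> q0 -q-> q0 -p-> q1 -q-> q3 -p-> q2 -p-> q4
First repeat at step 1: q0 was already visited.

So i = 0, j = 1, giving x = w[0:0] = ε, y = w[0:1] = q, z = w[1:7] = qqpqpp.
Check: |xy| = 1 ≤ 6 and |y| = 1 ≥ 1. Reading y takes A from q0 back to q0, so every xyⁱz is accepted.
Pumping length from the standard proof: p = 6 (the number of states). The repeated state found above gives |xy| = j ≤ 6 and |y| = j − i ≥ 1.

q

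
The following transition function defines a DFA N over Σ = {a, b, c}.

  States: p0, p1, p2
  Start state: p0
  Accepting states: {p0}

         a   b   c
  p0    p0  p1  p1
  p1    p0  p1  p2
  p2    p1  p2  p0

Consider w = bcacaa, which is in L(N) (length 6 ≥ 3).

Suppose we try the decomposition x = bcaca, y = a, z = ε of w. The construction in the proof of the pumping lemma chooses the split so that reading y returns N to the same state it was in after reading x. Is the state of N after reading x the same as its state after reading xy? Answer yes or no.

State sequence: p0 -b-> p1 -c-> p2 -a-> p1 -c-> p2 -a-> p1 -a-> p0

After x (step 5): p1. After xy (step 6): p0.
They differ (p1 ≠ p0), so y is not a cycle from the state after x; this split is not the one the pumping-lemma construction produces, and pumping y need not keep the string in L(N).

no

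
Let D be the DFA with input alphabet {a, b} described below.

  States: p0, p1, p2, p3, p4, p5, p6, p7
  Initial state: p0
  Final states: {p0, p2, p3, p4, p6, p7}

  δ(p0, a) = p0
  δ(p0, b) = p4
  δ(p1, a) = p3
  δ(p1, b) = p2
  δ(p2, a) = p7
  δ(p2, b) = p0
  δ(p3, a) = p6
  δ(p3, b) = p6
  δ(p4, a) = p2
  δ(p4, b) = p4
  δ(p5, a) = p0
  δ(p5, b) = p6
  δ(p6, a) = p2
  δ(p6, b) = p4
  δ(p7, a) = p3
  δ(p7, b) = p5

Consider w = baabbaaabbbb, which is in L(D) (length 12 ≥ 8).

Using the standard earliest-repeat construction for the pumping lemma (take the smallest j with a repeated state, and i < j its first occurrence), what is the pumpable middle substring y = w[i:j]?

State sequence: p0 -b-> p4 -a-> p2 -a-> p7 -b-> p5 -b-> p6 -a-> p2 -a-> p7 -a-> p3 -b-> p6 -b-> p4 -b-> p4 -b-> p4
First repeat at step 6: p2 was already visited.

So i = 2, j = 6, giving x = w[0:2] = ba, y = w[2:6] = abba, z = w[6:12] = aabbbb.
Check: |xy| = 6 ≤ 8 and |y| = 4 ≥ 1. Reading y takes D from p2 back to p2, so every xyⁱz is accepted.

abba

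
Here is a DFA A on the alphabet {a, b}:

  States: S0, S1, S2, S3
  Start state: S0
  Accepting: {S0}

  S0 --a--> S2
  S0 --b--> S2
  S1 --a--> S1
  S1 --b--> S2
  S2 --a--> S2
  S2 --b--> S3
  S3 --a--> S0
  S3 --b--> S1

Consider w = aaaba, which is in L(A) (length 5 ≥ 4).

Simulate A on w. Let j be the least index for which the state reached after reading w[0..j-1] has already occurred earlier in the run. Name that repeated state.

Run of A on w = a a a b a:
  step 0: S0  (start)
  step 1: S2  (read a: S0→S2)
  step 2: S2  (read a: S2→S2)   ← first repeat (S2 seen earlier)
  step 3: S2  (read a: S2→S2)
  step 4: S3  (read b: S2→S3)
  step 5: S0  (read a: S3→S0)

The earliest repeat is at step j = 2: A is in S2, which it already visited at step i = 1.

S2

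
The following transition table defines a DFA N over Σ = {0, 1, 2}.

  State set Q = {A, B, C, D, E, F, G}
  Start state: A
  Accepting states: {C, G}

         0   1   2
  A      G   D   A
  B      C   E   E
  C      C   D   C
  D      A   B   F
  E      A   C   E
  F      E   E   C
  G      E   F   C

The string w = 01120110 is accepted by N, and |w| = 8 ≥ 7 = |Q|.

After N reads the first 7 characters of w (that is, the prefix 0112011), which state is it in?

State sequence: A -0-> G -1-> F -1-> E -2-> E -0-> A -1-> D -1-> B

After reading 7 characters, N is in state B.

B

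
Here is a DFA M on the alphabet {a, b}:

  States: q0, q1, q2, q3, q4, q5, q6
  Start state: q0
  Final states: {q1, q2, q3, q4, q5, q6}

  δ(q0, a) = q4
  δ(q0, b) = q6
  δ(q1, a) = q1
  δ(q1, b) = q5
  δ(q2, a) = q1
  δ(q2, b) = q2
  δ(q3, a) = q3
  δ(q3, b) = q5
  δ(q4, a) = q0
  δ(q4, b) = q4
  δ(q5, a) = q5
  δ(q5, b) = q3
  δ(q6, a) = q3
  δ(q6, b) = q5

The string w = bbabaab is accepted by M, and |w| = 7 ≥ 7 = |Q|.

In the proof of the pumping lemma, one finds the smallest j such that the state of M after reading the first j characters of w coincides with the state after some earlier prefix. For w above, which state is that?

q5

State sequence: q0 -b-> q6 -b-> q5 -a-> q5 -b-> q3 -a-> q3 -a-> q3 -b-> q5
First repeat at step 3: q5 was already visited.

The earliest repeat is at step j = 3: M is in q5, which it already visited at step i = 2.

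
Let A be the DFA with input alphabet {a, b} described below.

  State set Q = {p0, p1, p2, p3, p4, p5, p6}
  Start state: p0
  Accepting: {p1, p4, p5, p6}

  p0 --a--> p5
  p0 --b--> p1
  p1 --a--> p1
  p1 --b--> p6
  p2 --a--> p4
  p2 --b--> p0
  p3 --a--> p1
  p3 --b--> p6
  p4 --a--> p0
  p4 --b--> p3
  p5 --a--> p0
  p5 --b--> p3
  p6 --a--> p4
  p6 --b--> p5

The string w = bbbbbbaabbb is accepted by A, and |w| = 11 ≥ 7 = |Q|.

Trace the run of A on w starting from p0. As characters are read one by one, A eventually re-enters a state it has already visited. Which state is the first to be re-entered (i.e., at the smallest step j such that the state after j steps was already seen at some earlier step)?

p6

State sequence: p0 -b-> p1 -b-> p6 -b-> p5 -b-> p3 -b-> p6 -b-> p5 -a-> p0 -a-> p5 -b-> p3 -b-> p6 -b-> p5
First repeat at step 5: p6 was already visited.

The earliest repeat is at step j = 5: A is in p6, which it already visited at step i = 2.
The DFA has 7 states, so the proof of the pumping lemma guarantees a repeated state among the first 7+1 visited; the segment between the two visits is the pumpable y.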